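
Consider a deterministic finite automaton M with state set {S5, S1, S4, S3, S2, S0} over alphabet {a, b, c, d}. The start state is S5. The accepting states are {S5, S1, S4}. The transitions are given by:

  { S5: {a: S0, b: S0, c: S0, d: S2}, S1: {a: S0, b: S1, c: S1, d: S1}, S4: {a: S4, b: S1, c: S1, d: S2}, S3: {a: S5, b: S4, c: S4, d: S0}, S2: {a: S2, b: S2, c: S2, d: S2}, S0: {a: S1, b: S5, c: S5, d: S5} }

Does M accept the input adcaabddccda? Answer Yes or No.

No

S5 → S0 → S5 → S0 → S1 → S0 → S5 → S2 → S2 → S2 → S2 → S2 → S2
End state S2 is not accepting.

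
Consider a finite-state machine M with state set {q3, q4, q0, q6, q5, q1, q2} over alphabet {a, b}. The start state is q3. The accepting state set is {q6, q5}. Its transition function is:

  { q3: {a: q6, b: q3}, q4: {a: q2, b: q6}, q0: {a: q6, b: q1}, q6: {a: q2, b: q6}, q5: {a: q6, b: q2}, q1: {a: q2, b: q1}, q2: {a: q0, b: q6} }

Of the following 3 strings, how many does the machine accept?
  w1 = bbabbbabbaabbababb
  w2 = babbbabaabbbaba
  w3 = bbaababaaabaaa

2

w1: q3 → q3 → q3 → q6 → q6 → q6 → q6 → q2 → q6 → q6 → q2 → q0 → q1 → q1 → q2 → q6 → q2 → q6 → q6  → end q6, accepted
w2: q3 → q3 → q6 → q6 → q6 → q6 → q2 → q6 → q2 → q0 → q1 → q1 → q1 → q2 → q6 → q2  → end q2, rejected
w3: q3 → q3 → q3 → q6 → q2 → q6 → q2 → q6 → q2 → q0 → q6 → q6 → q2 → q0 → q6  → end q6, accepted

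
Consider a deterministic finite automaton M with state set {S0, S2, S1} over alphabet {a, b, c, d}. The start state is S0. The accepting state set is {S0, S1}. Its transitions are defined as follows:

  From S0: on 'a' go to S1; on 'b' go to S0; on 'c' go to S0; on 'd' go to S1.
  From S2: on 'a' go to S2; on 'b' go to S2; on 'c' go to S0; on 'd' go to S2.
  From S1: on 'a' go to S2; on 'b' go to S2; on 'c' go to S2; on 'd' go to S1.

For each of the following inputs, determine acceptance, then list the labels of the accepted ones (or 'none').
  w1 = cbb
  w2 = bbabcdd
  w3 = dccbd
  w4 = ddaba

w1: Trace: S0 -c-> S0 -b-> S0 -b-> S0  → end S0, accepted
w2: Trace: S0 -b-> S0 -b-> S0 -a-> S1 -b-> S2 -c-> S0 -d-> S1 -d-> S1  → end S1, accepted
w3: Trace: S0 -d-> S1 -c-> S2 -c-> S0 -b-> S0 -d-> S1  → end S1, accepted
w4: Trace: S0 -d-> S1 -d-> S1 -a-> S2 -b-> S2 -a-> S2  → end S2, rejected

w1, w2, w3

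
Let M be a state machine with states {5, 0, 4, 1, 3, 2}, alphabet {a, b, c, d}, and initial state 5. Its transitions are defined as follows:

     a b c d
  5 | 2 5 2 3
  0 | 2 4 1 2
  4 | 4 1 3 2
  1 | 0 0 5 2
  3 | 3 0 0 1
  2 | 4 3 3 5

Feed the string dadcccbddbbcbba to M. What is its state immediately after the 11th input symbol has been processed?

5

start at 5
read 'd': 5 → 3
read 'a': 3 → 3
read 'd': 3 → 1
read 'c': 1 → 5
read 'c': 5 → 2
read 'c': 2 → 3
read 'b': 3 → 0
read 'd': 0 → 2
read 'd': 2 → 5
read 'b': 5 → 5
read 'b': 5 → 5
After 11 symbols: 5.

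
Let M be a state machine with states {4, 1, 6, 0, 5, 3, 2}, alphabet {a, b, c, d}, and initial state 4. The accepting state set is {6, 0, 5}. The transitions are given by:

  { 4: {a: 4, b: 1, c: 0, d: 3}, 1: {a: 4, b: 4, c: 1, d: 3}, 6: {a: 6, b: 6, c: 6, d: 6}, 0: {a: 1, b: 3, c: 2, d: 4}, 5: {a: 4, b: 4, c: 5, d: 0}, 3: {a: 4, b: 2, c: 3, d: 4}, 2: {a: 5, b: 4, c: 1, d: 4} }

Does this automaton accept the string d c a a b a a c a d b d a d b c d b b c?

start at 4
read 'd': 4 → 3
read 'c': 3 → 3
read 'a': 3 → 4
read 'a': 4 → 4
read 'b': 4 → 1
read 'a': 1 → 4
read 'a': 4 → 4
read 'c': 4 → 0
read 'a': 0 → 1
read 'd': 1 → 3
read 'b': 3 → 2
read 'd': 2 → 4
read 'a': 4 → 4
read 'd': 4 → 3
read 'b': 3 → 2
read 'c': 2 → 1
read 'd': 1 → 3
read 'b': 3 → 2
read 'b': 2 → 4
read 'c': 4 → 0
End state 0 is accepting.

Yes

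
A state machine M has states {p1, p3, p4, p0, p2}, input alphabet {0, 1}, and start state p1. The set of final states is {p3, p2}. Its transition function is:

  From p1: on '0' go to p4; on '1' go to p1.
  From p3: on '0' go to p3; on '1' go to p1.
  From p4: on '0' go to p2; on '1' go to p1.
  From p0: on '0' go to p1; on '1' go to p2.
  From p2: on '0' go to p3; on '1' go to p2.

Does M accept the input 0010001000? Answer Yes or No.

Yes

Trace: p1 -0-> p4 -0-> p2 -1-> p2 -0-> p3 -0-> p3 -0-> p3 -1-> p1 -0-> p4 -0-> p2 -0-> p3
End state p3 is accepting.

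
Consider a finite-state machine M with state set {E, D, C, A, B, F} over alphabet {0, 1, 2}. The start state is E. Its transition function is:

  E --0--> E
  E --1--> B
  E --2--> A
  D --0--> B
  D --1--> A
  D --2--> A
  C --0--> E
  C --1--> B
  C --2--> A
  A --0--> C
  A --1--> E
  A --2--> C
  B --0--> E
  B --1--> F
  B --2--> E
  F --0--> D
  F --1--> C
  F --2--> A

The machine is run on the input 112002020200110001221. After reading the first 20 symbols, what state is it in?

A

start at E
read '1': E → B
read '1': B → F
read '2': F → A
read '0': A → C
read '0': C → E
read '2': E → A
read '0': A → C
read '2': C → A
read '0': A → C
read '2': C → A
read '0': A → C
read '0': C → E
read '1': E → B
read '1': B → F
read '0': F → D
read '0': D → B
read '0': B → E
read '1': E → B
read '2': B → E
read '2': E → A
After 20 symbols: A.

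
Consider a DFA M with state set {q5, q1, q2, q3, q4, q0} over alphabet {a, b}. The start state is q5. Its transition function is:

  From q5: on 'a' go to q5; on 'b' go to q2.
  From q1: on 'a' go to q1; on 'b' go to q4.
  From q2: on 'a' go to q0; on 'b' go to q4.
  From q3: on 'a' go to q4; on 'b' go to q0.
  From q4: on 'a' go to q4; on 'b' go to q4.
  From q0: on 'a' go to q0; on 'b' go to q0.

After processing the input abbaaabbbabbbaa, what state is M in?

Trace: q5 -a-> q5 -b-> q2 -b-> q4 -a-> q4 -a-> q4 -a-> q4 -b-> q4 -b-> q4 -b-> q4 -a-> q4 -b-> q4 -b-> q4 -b-> q4 -a-> q4 -a-> q4

q4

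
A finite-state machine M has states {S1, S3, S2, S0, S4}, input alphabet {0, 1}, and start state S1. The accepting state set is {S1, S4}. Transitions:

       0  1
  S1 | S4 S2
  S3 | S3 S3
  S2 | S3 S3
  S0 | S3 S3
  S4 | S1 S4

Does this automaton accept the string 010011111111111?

Yes

S1 → S4 → S4 → S1 → S4 → S4 → S4 → S4 → S4 → S4 → S4 → S4 → S4 → S4 → S4 → S4
End state S4 is accepting.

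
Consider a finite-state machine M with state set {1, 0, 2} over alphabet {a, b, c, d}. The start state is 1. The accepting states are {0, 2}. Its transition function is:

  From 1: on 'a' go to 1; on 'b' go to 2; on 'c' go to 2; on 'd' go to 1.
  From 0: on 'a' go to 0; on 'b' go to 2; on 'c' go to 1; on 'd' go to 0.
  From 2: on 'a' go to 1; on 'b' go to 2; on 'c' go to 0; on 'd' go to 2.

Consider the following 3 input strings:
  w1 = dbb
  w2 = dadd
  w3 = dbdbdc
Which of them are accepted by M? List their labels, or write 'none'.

w1, w3

w1: Trace: 1 -d-> 1 -b-> 2 -b-> 2  → end 2, accepted
w2: Trace: 1 -d-> 1 -a-> 1 -d-> 1 -d-> 1  → end 1, rejected
w3: Trace: 1 -d-> 1 -b-> 2 -d-> 2 -b-> 2 -d-> 2 -c-> 0  → end 0, accepted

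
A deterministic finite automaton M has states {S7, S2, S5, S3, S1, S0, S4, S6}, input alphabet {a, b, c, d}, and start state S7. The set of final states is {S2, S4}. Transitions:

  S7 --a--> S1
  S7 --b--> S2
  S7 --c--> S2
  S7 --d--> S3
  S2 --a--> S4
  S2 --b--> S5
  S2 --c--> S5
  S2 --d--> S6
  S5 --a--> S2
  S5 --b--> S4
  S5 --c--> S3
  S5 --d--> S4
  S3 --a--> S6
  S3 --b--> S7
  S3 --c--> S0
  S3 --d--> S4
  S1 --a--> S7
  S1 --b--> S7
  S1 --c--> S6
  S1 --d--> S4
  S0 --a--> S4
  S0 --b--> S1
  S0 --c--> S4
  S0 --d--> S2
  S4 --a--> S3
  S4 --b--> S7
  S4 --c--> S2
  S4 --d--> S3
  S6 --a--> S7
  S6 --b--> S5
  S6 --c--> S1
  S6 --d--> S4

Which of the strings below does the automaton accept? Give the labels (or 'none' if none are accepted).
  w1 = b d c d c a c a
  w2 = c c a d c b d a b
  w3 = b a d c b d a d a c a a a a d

w1: S7 → S2 → S6 → S1 → S4 → S2 → S4 → S2 → S4  → end S4, accepted
w2: S7 → S2 → S5 → S2 → S6 → S1 → S7 → S3 → S6 → S5  → end S5, rejected
w3: S7 → S2 → S4 → S3 → S0 → S1 → S4 → S3 → S4 → S3 → S0 → S4 → S3 → S6 → S7 → S3  → end S3, rejected

w1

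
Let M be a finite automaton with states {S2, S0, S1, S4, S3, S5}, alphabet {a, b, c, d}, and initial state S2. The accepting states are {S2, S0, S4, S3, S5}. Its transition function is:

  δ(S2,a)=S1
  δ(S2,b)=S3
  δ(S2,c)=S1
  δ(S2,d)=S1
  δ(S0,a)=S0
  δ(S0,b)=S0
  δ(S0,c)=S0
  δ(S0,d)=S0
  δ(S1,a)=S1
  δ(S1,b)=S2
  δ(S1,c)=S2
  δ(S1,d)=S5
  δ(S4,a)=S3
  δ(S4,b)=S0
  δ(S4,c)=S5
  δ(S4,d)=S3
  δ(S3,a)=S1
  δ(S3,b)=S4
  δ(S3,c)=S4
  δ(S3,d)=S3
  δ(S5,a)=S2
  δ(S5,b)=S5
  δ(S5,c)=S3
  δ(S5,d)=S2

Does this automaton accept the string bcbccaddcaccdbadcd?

Trace: S2 -b-> S3 -c-> S4 -b-> S0 -c-> S0 -c-> S0 -a-> S0 -d-> S0 -d-> S0 -c-> S0 -a-> S0 -c-> S0 -c-> S0 -d-> S0 -b-> S0 -a-> S0 -d-> S0 -c-> S0 -d-> S0
End state S0 is accepting.

Yes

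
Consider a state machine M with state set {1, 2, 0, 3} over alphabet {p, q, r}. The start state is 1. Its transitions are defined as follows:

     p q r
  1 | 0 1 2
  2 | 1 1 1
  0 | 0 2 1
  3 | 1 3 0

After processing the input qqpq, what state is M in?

2

Trace: 1 -q-> 1 -q-> 1 -p-> 0 -q-> 2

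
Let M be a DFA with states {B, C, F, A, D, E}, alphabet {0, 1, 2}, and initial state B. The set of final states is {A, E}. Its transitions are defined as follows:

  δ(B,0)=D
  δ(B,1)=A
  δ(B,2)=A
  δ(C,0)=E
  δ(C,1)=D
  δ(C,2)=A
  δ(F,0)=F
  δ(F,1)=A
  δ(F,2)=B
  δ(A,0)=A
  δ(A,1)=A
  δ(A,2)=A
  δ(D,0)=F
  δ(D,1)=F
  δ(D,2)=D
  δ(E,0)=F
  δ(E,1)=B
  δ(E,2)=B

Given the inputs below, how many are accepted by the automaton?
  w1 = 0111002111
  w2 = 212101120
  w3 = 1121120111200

w1:
  start at B
  read '0': B → D
  read '1': D → F
  read '1': F → A
  read '1': A → A
  read '0': A → A
  read '0': A → A
  read '2': A → A
  read '1': A → A
  read '1': A → A
  read '1': A → A
  end A, accepted
w2:
  start at B
  read '2': B → A
  read '1': A → A
  read '2': A → A
  read '1': A → A
  read '0': A → A
  read '1': A → A
  read '1': A → A
  read '2': A → A
  read '0': A → A
  end A, accepted
w3:
  start at B
  read '1': B → A
  read '1': A → A
  read '2': A → A
  read '1': A → A
  read '1': A → A
  read '2': A → A
  read '0': A → A
  read '1': A → A
  read '1': A → A
  read '1': A → A
  read '2': A → A
  read '0': A → A
  read '0': A → A
  end A, accepted

3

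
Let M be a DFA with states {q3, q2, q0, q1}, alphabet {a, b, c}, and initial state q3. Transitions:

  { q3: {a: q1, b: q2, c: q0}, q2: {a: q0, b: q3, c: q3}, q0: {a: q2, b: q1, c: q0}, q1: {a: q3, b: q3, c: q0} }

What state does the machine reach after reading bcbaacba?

Trace: q3 -b-> q2 -c-> q3 -b-> q2 -a-> q0 -a-> q2 -c-> q3 -b-> q2 -a-> q0

q0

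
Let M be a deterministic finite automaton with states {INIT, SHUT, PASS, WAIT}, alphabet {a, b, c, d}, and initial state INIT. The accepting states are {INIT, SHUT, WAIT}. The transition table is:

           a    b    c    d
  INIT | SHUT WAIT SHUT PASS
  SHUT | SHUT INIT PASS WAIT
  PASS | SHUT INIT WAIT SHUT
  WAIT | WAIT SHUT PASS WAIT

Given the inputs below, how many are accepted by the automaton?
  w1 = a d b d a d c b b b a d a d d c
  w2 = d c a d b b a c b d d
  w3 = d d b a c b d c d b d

2

w1: Trace: INIT -a-> SHUT -d-> WAIT -b-> SHUT -d-> WAIT -a-> WAIT -d-> WAIT -c-> PASS -b-> INIT -b-> WAIT -b-> SHUT -a-> SHUT -d-> WAIT -a-> WAIT -d-> WAIT -d-> WAIT -c-> PASS  → end PASS, rejected
w2: Trace: INIT -d-> PASS -c-> WAIT -a-> WAIT -d-> WAIT -b-> SHUT -b-> INIT -a-> SHUT -c-> PASS -b-> INIT -d-> PASS -d-> SHUT  → end SHUT, accepted
w3: Trace: INIT -d-> PASS -d-> SHUT -b-> INIT -a-> SHUT -c-> PASS -b-> INIT -d-> PASS -c-> WAIT -d-> WAIT -b-> SHUT -d-> WAIT  → end WAIT, accepted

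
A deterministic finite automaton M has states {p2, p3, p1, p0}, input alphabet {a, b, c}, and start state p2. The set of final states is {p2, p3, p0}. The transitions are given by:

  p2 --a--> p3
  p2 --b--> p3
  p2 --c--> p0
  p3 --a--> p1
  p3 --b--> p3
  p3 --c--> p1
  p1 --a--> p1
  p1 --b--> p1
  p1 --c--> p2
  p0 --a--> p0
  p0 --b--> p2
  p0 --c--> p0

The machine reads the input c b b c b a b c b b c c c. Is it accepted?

start at p2
read 'c': p2 → p0
read 'b': p0 → p2
read 'b': p2 → p3
read 'c': p3 → p1
read 'b': p1 → p1
read 'a': p1 → p1
read 'b': p1 → p1
read 'c': p1 → p2
read 'b': p2 → p3
read 'b': p3 → p3
read 'c': p3 → p1
read 'c': p1 → p2
read 'c': p2 → p0
End state p0 is accepting.

Yes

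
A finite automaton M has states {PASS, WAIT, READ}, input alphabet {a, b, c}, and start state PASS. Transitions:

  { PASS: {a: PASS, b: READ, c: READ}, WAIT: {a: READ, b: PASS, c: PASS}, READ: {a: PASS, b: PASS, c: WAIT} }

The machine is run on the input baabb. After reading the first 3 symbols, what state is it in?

PASS

PASS → READ → PASS → PASS
After 3 symbols: PASS.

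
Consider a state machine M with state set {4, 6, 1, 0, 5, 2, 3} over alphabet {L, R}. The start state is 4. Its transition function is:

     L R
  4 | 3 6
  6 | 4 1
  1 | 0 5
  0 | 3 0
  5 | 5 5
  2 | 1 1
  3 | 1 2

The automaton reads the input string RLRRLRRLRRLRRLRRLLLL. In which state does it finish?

4 → 6 → 4 → 6 → 1 → 0 → 0 → 0 → 3 → 2 → 1 → 0 → 0 → 0 → 3 → 2 → 1 → 0 → 3 → 1 → 0

0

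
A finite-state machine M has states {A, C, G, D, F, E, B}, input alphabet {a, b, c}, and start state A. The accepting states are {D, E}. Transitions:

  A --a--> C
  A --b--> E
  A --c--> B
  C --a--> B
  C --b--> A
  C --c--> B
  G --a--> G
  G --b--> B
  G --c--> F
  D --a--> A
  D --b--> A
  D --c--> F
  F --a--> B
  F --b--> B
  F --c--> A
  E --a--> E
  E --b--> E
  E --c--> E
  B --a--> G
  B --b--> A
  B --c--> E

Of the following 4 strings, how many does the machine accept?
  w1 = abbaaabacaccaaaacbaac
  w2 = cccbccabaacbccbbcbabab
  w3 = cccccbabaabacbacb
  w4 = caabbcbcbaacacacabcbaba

w1:
  start at A
  read 'a': A → C
  read 'b': C → A
  read 'b': A → E
  read 'a': E → E
  read 'a': E → E
  read 'a': E → E
  read 'b': E → E
  read 'a': E → E
  read 'c': E → E
  read 'a': E → E
  read 'c': E → E
  read 'c': E → E
  read 'a': E → E
  read 'a': E → E
  read 'a': E → E
  read 'a': E → E
  read 'c': E → E
  read 'b': E → E
  read 'a': E → E
  read 'a': E → E
  read 'c': E → E
  end E, accepted
w2:
  start at A
  read 'c': A → B
  read 'c': B → E
  read 'c': E → E
  read 'b': E → E
  read 'c': E → E
  read 'c': E → E
  read 'a': E → E
  read 'b': E → E
  read 'a': E → E
  read 'a': E → E
  read 'c': E → E
  read 'b': E → E
  read 'c': E → E
  read 'c': E → E
  read 'b': E → E
  read 'b': E → E
  read 'c': E → E
  read 'b': E → E
  read 'a': E → E
  read 'b': E → E
  read 'a': E → E
  read 'b': E → E
  end E, accepted
w3:
  start at A
  read 'c': A → B
  read 'c': B → E
  read 'c': E → E
  read 'c': E → E
  read 'c': E → E
  read 'b': E → E
  read 'a': E → E
  read 'b': E → E
  read 'a': E → E
  read 'a': E → E
  read 'b': E → E
  read 'a': E → E
  read 'c': E → E
  read 'b': E → E
  read 'a': E → E
  read 'c': E → E
  read 'b': E → E
  end E, accepted
w4:
  start at A
  read 'c': A → B
  read 'a': B → G
  read 'a': G → G
  read 'b': G → B
  read 'b': B → A
  read 'c': A → B
  read 'b': B → A
  read 'c': A → B
  read 'b': B → A
  read 'a': A → C
  read 'a': C → B
  read 'c': B → E
  read 'a': E → E
  read 'c': E → E
  read 'a': E → E
  read 'c': E → E
  read 'a': E → E
  read 'b': E → E
  read 'c': E → E
  read 'b': E → E
  read 'a': E → E
  read 'b': E → E
  read 'a': E → E
  end E, accepted

4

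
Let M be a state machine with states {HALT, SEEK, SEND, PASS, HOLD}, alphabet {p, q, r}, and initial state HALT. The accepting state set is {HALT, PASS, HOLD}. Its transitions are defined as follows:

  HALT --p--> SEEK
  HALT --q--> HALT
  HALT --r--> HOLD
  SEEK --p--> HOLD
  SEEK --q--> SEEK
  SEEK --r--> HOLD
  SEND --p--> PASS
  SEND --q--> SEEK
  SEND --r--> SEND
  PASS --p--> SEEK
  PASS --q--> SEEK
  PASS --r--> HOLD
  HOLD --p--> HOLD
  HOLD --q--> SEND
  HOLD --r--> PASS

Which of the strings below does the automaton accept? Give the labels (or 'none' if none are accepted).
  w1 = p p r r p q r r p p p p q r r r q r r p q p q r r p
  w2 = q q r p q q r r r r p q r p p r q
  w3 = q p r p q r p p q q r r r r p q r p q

w1

w1: Trace: HALT -p-> SEEK -p-> HOLD -r-> PASS -r-> HOLD -p-> HOLD -q-> SEND -r-> SEND -r-> SEND -p-> PASS -p-> SEEK -p-> HOLD -p-> HOLD -q-> SEND -r-> SEND -r-> SEND -r-> SEND -q-> SEEK -r-> HOLD -r-> PASS -p-> SEEK -q-> SEEK -p-> HOLD -q-> SEND -r-> SEND -r-> SEND -p-> PASS  → end PASS, accepted
w2: Trace: HALT -q-> HALT -q-> HALT -r-> HOLD -p-> HOLD -q-> SEND -q-> SEEK -r-> HOLD -r-> PASS -r-> HOLD -r-> PASS -p-> SEEK -q-> SEEK -r-> HOLD -p-> HOLD -p-> HOLD -r-> PASS -q-> SEEK  → end SEEK, rejected
w3: Trace: HALT -q-> HALT -p-> SEEK -r-> HOLD -p-> HOLD -q-> SEND -r-> SEND -p-> PASS -p-> SEEK -q-> SEEK -q-> SEEK -r-> HOLD -r-> PASS -r-> HOLD -r-> PASS -p-> SEEK -q-> SEEK -r-> HOLD -p-> HOLD -q-> SEND  → end SEND, rejected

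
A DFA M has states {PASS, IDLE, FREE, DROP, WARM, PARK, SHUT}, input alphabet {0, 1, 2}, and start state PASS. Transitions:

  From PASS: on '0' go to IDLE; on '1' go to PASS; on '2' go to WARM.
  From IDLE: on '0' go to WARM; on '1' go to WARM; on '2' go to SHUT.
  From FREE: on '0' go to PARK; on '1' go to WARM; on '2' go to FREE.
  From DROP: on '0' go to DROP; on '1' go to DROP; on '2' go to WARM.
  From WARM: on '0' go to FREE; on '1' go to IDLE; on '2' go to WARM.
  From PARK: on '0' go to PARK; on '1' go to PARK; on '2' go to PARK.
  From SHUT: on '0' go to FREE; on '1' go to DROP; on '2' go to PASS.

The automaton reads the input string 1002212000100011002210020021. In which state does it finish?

PARK

PASS → PASS → IDLE → WARM → WARM → WARM → IDLE → SHUT → FREE → PARK → PARK → PARK → PARK → PARK → PARK → PARK → PARK → PARK → PARK → PARK → PARK → PARK → PARK → PARK → PARK → PARK → PARK → PARK → PARK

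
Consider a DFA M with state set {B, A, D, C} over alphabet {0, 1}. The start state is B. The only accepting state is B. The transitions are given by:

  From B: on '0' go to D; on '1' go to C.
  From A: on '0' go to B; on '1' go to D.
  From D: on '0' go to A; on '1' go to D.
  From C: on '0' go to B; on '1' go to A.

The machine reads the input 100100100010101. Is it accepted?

No

start at B
read '1': B → C
read '0': C → B
read '0': B → D
read '1': D → D
read '0': D → A
read '0': A → B
read '1': B → C
read '0': C → B
read '0': B → D
read '0': D → A
read '1': A → D
read '0': D → A
read '1': A → D
read '0': D → A
read '1': A → D
End state D is not accepting.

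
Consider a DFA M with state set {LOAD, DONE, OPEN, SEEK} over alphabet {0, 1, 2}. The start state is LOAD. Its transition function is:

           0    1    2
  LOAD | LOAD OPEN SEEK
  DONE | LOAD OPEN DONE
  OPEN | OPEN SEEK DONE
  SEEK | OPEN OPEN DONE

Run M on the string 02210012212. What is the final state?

DONE

Trace: LOAD -0-> LOAD -2-> SEEK -2-> DONE -1-> OPEN -0-> OPEN -0-> OPEN -1-> SEEK -2-> DONE -2-> DONE -1-> OPEN -2-> DONE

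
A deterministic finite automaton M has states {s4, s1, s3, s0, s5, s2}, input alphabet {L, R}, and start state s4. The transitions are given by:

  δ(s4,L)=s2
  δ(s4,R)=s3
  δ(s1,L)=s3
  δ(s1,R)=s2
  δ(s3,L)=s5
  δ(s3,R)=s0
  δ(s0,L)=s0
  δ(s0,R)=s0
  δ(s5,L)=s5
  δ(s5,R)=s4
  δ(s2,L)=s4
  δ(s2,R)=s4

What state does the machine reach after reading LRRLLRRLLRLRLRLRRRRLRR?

s0

Trace: s4 -L-> s2 -R-> s4 -R-> s3 -L-> s5 -L-> s5 -R-> s4 -R-> s3 -L-> s5 -L-> s5 -R-> s4 -L-> s2 -R-> s4 -L-> s2 -R-> s4 -L-> s2 -R-> s4 -R-> s3 -R-> s0 -R-> s0 -L-> s0 -R-> s0 -R-> s0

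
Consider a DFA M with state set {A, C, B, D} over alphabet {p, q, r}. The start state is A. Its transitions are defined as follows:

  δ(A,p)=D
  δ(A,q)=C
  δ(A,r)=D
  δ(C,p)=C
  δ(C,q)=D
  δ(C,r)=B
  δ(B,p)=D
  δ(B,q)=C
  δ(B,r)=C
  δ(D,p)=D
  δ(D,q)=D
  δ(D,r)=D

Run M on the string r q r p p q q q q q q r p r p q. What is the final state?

A → D → D → D → D → D → D → D → D → D → D → D → D → D → D → D → D

D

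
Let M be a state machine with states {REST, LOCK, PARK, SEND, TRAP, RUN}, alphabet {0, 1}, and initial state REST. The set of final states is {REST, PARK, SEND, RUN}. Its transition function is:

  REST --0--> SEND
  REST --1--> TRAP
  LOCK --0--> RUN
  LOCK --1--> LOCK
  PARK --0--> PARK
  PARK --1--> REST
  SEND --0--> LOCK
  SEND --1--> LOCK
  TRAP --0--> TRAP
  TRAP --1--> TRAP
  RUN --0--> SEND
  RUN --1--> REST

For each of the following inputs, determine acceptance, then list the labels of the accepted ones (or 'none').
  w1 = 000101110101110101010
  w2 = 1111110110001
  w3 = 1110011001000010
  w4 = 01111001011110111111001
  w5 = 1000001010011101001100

w1:
  start at REST
  read '0': REST → SEND
  read '0': SEND → LOCK
  read '0': LOCK → RUN
  read '1': RUN → REST
  read '0': REST → SEND
  read '1': SEND → LOCK
  read '1': LOCK → LOCK
  read '1': LOCK → LOCK
  read '0': LOCK → RUN
  read '1': RUN → REST
  read '0': REST → SEND
  read '1': SEND → LOCK
  read '1': LOCK → LOCK
  read '1': LOCK → LOCK
  read '0': LOCK → RUN
  read '1': RUN → REST
  read '0': REST → SEND
  read '1': SEND → LOCK
  read '0': LOCK → RUN
  read '1': RUN → REST
  read '0': REST → SEND
  end SEND, accepted
w2:
  start at REST
  read '1': REST → TRAP
  read '1': TRAP → TRAP
  read '1': TRAP → TRAP
  read '1': TRAP → TRAP
  read '1': TRAP → TRAP
  read '1': TRAP → TRAP
  read '0': TRAP → TRAP
  read '1': TRAP → TRAP
  read '1': TRAP → TRAP
  read '0': TRAP → TRAP
  read '0': TRAP → TRAP
  read '0': TRAP → TRAP
  read '1': TRAP → TRAP
  end TRAP, rejected
w3:
  start at REST
  read '1': REST → TRAP
  read '1': TRAP → TRAP
  read '1': TRAP → TRAP
  read '0': TRAP → TRAP
  read '0': TRAP → TRAP
  read '1': TRAP → TRAP
  read '1': TRAP → TRAP
  read '0': TRAP → TRAP
  read '0': TRAP → TRAP
  read '1': TRAP → TRAP
  read '0': TRAP → TRAP
  read '0': TRAP → TRAP
  read '0': TRAP → TRAP
  read '0': TRAP → TRAP
  read '1': TRAP → TRAP
  read '0': TRAP → TRAP
  end TRAP, rejected
w4:
  start at REST
  read '0': REST → SEND
  read '1': SEND → LOCK
  read '1': LOCK → LOCK
  read '1': LOCK → LOCK
  read '1': LOCK → LOCK
  read '0': LOCK → RUN
  read '0': RUN → SEND
  read '1': SEND → LOCK
  read '0': LOCK → RUN
  read '1': RUN → REST
  read '1': REST → TRAP
  read '1': TRAP → TRAP
  read '1': TRAP → TRAP
  read '0': TRAP → TRAP
  read '1': TRAP → TRAP
  read '1': TRAP → TRAP
  read '1': TRAP → TRAP
  read '1': TRAP → TRAP
  read '1': TRAP → TRAP
  read '1': TRAP → TRAP
  read '0': TRAP → TRAP
  read '0': TRAP → TRAP
  read '1': TRAP → TRAP
  end TRAP, rejected
w5:
  start at REST
  read '1': REST → TRAP
  read '0': TRAP → TRAP
  read '0': TRAP → TRAP
  read '0': TRAP → TRAP
  read '0': TRAP → TRAP
  read '0': TRAP → TRAP
  read '1': TRAP → TRAP
  read '0': TRAP → TRAP
  read '1': TRAP → TRAP
  read '0': TRAP → TRAP
  read '0': TRAP → TRAP
  read '1': TRAP → TRAP
  read '1': TRAP → TRAP
  read '1': TRAP → TRAP
  read '0': TRAP → TRAP
  read '1': TRAP → TRAP
  read '0': TRAP → TRAP
  read '0': TRAP → TRAP
  read '1': TRAP → TRAP
  read '1': TRAP → TRAP
  read '0': TRAP → TRAP
  read '0': TRAP → TRAP
  end TRAP, rejected

w1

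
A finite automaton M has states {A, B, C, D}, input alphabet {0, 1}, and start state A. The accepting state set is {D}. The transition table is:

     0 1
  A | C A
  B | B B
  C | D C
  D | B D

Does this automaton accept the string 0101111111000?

Trace: A -0-> C -1-> C -0-> D -1-> D -1-> D -1-> D -1-> D -1-> D -1-> D -1-> D -0-> B -0-> B -0-> B
End state B is not accepting.

No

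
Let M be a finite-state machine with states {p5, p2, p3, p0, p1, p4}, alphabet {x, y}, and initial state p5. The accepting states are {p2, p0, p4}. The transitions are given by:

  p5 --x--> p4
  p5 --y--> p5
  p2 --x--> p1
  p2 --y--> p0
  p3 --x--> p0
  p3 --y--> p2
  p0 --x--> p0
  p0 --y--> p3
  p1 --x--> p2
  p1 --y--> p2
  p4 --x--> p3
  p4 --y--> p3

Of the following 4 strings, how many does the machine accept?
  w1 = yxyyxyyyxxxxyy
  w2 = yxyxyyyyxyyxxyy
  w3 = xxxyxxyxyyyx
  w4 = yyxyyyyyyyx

w1: Trace: p5 -y-> p5 -x-> p4 -y-> p3 -y-> p2 -x-> p1 -y-> p2 -y-> p0 -y-> p3 -x-> p0 -x-> p0 -x-> p0 -x-> p0 -y-> p3 -y-> p2  → end p2, accepted
w2: Trace: p5 -y-> p5 -x-> p4 -y-> p3 -x-> p0 -y-> p3 -y-> p2 -y-> p0 -y-> p3 -x-> p0 -y-> p3 -y-> p2 -x-> p1 -x-> p2 -y-> p0 -y-> p3  → end p3, rejected
w3: Trace: p5 -x-> p4 -x-> p3 -x-> p0 -y-> p3 -x-> p0 -x-> p0 -y-> p3 -x-> p0 -y-> p3 -y-> p2 -y-> p0 -x-> p0  → end p0, accepted
w4: Trace: p5 -y-> p5 -y-> p5 -x-> p4 -y-> p3 -y-> p2 -y-> p0 -y-> p3 -y-> p2 -y-> p0 -y-> p3 -x-> p0  → end p0, accepted

3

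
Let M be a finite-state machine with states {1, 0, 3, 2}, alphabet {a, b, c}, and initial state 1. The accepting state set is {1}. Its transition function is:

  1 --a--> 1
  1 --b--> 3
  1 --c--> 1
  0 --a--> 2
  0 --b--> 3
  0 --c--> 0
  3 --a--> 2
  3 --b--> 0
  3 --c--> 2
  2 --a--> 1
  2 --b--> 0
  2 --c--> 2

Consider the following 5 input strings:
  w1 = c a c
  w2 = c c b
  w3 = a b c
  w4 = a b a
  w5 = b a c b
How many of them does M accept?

1

w1: 1 → 1 → 1 → 1  → end 1, accepted
w2: 1 → 1 → 1 → 3  → end 3, rejected
w3: 1 → 1 → 3 → 2  → end 2, rejected
w4: 1 → 1 → 3 → 2  → end 2, rejected
w5: 1 → 3 → 2 → 2 → 0  → end 0, rejected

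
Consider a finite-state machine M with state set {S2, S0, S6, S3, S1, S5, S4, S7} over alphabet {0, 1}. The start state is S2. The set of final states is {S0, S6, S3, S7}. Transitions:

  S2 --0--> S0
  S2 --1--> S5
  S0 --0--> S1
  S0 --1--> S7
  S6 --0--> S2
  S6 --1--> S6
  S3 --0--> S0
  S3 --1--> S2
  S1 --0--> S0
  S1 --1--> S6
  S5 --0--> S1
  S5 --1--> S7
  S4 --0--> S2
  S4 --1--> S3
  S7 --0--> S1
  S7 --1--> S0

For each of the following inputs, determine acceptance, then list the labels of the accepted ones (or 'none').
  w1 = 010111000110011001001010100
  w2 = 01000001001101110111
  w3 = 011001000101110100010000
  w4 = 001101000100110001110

w1: S2 → S0 → S7 → S1 → S6 → S6 → S6 → S2 → S0 → S1 → S6 → S6 → S2 → S0 → S7 → S0 → S1 → S0 → S7 → S1 → S0 → S7 → S1 → S6 → S2 → S5 → S1 → S0  → end S0, accepted
w2: S2 → S0 → S7 → S1 → S0 → S1 → S0 → S1 → S6 → S2 → S0 → S7 → S0 → S1 → S6 → S6 → S6 → S2 → S5 → S7 → S0  → end S0, accepted
w3: S2 → S0 → S7 → S0 → S1 → S0 → S7 → S1 → S0 → S1 → S6 → S2 → S5 → S7 → S0 → S1 → S6 → S2 → S0 → S1 → S6 → S2 → S0 → S1 → S0  → end S0, accepted
w4: S2 → S0 → S1 → S6 → S6 → S2 → S5 → S1 → S0 → S1 → S6 → S2 → S0 → S7 → S0 → S1 → S0 → S1 → S6 → S6 → S6 → S2  → end S2, rejected

w1, w2, w3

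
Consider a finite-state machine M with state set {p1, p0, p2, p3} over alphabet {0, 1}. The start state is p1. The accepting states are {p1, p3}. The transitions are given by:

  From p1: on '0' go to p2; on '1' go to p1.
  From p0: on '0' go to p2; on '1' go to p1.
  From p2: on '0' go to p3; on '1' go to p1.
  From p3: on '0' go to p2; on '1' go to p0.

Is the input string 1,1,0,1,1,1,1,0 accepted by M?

p1 → p1 → p1 → p2 → p1 → p1 → p1 → p1 → p2
End state p2 is not accepting.

No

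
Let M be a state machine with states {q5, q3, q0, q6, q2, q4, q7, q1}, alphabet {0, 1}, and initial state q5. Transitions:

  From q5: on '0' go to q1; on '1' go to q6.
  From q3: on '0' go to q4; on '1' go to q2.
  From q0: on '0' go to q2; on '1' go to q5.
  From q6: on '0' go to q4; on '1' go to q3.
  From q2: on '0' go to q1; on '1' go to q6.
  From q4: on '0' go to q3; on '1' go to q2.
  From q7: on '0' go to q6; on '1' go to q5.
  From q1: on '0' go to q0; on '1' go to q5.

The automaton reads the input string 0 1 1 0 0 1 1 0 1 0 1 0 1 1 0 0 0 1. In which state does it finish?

start at q5
read '0': q5 → q1
read '1': q1 → q5
read '1': q5 → q6
read '0': q6 → q4
read '0': q4 → q3
read '1': q3 → q2
read '1': q2 → q6
read '0': q6 → q4
read '1': q4 → q2
read '0': q2 → q1
read '1': q1 → q5
read '0': q5 → q1
read '1': q1 → q5
read '1': q5 → q6
read '0': q6 → q4
read '0': q4 → q3
read '0': q3 → q4
read '1': q4 → q2

q2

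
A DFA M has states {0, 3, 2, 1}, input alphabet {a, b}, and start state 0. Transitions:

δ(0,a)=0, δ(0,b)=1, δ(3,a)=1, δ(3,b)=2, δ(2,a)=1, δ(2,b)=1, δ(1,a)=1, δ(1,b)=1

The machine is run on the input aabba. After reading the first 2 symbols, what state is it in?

0 → 0 → 0
After 2 symbols: 0.

0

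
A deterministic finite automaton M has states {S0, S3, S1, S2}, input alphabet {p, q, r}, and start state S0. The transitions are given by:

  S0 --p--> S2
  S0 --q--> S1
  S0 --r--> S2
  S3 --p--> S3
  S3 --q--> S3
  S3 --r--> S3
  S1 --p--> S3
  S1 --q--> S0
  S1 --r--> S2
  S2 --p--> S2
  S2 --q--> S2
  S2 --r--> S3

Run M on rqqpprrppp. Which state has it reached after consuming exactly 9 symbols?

S0 → S2 → S2 → S2 → S2 → S2 → S3 → S3 → S3 → S3
After 9 symbols: S3.

S3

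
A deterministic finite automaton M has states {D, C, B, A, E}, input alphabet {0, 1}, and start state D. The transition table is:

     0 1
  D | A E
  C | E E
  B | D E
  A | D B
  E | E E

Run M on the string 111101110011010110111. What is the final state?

start at D
read '1': D → E
read '1': E → E
read '1': E → E
read '1': E → E
read '0': E → E
read '1': E → E
read '1': E → E
read '1': E → E
read '0': E → E
read '0': E → E
read '1': E → E
read '1': E → E
read '0': E → E
read '1': E → E
read '0': E → E
read '1': E → E
read '1': E → E
read '0': E → E
read '1': E → E
read '1': E → E
read '1': E → E

E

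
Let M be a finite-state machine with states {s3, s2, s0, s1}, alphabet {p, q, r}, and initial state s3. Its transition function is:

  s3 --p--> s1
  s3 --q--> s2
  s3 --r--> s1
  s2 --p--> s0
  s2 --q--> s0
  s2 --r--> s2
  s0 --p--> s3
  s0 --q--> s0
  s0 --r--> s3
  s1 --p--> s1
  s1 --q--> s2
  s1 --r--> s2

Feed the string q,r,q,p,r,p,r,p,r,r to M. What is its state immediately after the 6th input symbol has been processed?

s1

start at s3
read 'q': s3 → s2
read 'r': s2 → s2
read 'q': s2 → s0
read 'p': s0 → s3
read 'r': s3 → s1
read 'p': s1 → s1
After 6 symbols: s1.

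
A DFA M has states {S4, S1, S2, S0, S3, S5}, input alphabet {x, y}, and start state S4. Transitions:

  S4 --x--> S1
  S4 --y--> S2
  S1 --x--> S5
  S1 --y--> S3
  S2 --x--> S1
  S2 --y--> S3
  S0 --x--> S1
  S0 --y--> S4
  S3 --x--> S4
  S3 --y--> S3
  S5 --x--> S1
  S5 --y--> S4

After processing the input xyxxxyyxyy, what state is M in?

S3

Trace: S4 -x-> S1 -y-> S3 -x-> S4 -x-> S1 -x-> S5 -y-> S4 -y-> S2 -x-> S1 -y-> S3 -y-> S3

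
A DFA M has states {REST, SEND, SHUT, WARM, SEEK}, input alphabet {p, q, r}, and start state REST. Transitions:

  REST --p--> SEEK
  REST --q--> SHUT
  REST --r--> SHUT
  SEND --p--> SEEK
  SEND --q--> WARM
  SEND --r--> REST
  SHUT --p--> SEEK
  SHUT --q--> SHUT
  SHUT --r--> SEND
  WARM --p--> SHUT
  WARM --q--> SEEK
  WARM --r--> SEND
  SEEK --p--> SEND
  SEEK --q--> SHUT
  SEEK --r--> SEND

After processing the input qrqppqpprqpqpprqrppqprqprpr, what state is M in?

start at REST
read 'q': REST → SHUT
read 'r': SHUT → SEND
read 'q': SEND → WARM
read 'p': WARM → SHUT
read 'p': SHUT → SEEK
read 'q': SEEK → SHUT
read 'p': SHUT → SEEK
read 'p': SEEK → SEND
read 'r': SEND → REST
read 'q': REST → SHUT
read 'p': SHUT → SEEK
read 'q': SEEK → SHUT
read 'p': SHUT → SEEK
read 'p': SEEK → SEND
read 'r': SEND → REST
read 'q': REST → SHUT
read 'r': SHUT → SEND
read 'p': SEND → SEEK
read 'p': SEEK → SEND
read 'q': SEND → WARM
read 'p': WARM → SHUT
read 'r': SHUT → SEND
read 'q': SEND → WARM
read 'p': WARM → SHUT
read 'r': SHUT → SEND
read 'p': SEND → SEEK
read 'r': SEEK → SEND

SEND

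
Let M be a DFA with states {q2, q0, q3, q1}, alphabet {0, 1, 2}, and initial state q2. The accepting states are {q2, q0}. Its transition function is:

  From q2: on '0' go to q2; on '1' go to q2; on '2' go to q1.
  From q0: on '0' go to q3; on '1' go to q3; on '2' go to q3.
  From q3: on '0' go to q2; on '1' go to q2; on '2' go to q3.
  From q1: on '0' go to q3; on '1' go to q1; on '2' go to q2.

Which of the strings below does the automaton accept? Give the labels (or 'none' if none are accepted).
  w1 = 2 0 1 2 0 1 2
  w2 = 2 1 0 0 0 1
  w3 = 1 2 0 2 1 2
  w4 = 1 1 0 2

w1: Trace: q2 -2-> q1 -0-> q3 -1-> q2 -2-> q1 -0-> q3 -1-> q2 -2-> q1  → end q1, rejected
w2: Trace: q2 -2-> q1 -1-> q1 -0-> q3 -0-> q2 -0-> q2 -1-> q2  → end q2, accepted
w3: Trace: q2 -1-> q2 -2-> q1 -0-> q3 -2-> q3 -1-> q2 -2-> q1  → end q1, rejected
w4: Trace: q2 -1-> q2 -1-> q2 -0-> q2 -2-> q1  → end q1, rejected

w2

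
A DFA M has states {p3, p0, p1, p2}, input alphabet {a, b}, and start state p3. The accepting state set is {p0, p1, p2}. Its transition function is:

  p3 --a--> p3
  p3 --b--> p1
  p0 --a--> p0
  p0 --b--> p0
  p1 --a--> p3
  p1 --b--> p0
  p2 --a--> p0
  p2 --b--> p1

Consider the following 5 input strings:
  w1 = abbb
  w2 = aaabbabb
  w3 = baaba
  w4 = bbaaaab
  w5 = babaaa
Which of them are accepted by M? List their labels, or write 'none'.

w1: Trace: p3 -a-> p3 -b-> p1 -b-> p0 -b-> p0  → end p0, accepted
w2: Trace: p3 -a-> p3 -a-> p3 -a-> p3 -b-> p1 -b-> p0 -a-> p0 -b-> p0 -b-> p0  → end p0, accepted
w3: Trace: p3 -b-> p1 -a-> p3 -a-> p3 -b-> p1 -a-> p3  → end p3, rejected
w4: Trace: p3 -b-> p1 -b-> p0 -a-> p0 -a-> p0 -a-> p0 -a-> p0 -b-> p0  → end p0, accepted
w5: Trace: p3 -b-> p1 -a-> p3 -b-> p1 -a-> p3 -a-> p3 -a-> p3  → end p3, rejected

w1, w2, w4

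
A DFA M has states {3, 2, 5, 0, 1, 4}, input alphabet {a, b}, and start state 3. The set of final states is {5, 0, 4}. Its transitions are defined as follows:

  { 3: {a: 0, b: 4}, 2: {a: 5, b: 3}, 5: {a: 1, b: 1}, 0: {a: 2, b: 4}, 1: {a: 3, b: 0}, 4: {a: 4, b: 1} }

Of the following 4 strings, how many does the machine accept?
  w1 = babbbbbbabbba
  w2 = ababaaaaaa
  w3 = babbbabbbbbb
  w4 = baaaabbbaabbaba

3

w1: Trace: 3 -b-> 4 -a-> 4 -b-> 1 -b-> 0 -b-> 4 -b-> 1 -b-> 0 -b-> 4 -a-> 4 -b-> 1 -b-> 0 -b-> 4 -a-> 4  → end 4, accepted
w2: Trace: 3 -a-> 0 -b-> 4 -a-> 4 -b-> 1 -a-> 3 -a-> 0 -a-> 2 -a-> 5 -a-> 1 -a-> 3  → end 3, rejected
w3: Trace: 3 -b-> 4 -a-> 4 -b-> 1 -b-> 0 -b-> 4 -a-> 4 -b-> 1 -b-> 0 -b-> 4 -b-> 1 -b-> 0 -b-> 4  → end 4, accepted
w4: Trace: 3 -b-> 4 -a-> 4 -a-> 4 -a-> 4 -a-> 4 -b-> 1 -b-> 0 -b-> 4 -a-> 4 -a-> 4 -b-> 1 -b-> 0 -a-> 2 -b-> 3 -a-> 0  → end 0, accepted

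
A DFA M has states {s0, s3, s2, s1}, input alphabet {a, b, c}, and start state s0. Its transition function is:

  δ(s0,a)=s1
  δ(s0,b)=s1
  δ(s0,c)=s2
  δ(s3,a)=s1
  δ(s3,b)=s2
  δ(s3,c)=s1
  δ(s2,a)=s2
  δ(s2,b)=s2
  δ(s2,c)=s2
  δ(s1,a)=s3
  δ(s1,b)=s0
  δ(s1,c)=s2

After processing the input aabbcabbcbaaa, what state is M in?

s2

start at s0
read 'a': s0 → s1
read 'a': s1 → s3
read 'b': s3 → s2
read 'b': s2 → s2
read 'c': s2 → s2
read 'a': s2 → s2
read 'b': s2 → s2
read 'b': s2 → s2
read 'c': s2 → s2
read 'b': s2 → s2
read 'a': s2 → s2
read 'a': s2 → s2
read 'a': s2 → s2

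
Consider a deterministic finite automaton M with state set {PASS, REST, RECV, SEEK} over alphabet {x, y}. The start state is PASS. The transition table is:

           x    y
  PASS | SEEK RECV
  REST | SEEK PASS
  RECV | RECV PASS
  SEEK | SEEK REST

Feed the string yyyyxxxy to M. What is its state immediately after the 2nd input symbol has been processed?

PASS

start at PASS
read 'y': PASS → RECV
read 'y': RECV → PASS
After 2 symbols: PASS.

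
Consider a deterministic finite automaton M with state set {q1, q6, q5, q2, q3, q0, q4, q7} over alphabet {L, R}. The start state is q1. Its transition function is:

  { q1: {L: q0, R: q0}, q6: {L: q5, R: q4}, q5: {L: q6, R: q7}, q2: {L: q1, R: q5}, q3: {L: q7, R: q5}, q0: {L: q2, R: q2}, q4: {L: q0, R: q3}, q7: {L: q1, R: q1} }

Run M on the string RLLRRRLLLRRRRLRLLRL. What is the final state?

q2

Trace: q1 -R-> q0 -L-> q2 -L-> q1 -R-> q0 -R-> q2 -R-> q5 -L-> q6 -L-> q5 -L-> q6 -R-> q4 -R-> q3 -R-> q5 -R-> q7 -L-> q1 -R-> q0 -L-> q2 -L-> q1 -R-> q0 -L-> q2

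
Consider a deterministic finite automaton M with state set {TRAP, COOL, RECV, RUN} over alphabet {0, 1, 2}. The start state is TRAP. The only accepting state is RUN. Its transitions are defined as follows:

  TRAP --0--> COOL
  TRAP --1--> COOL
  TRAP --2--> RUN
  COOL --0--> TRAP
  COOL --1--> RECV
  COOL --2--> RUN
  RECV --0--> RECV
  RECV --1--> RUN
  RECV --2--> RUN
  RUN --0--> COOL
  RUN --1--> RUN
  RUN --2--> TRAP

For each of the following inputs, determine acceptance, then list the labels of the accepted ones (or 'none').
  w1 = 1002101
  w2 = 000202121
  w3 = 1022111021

w1: TRAP → COOL → TRAP → COOL → RUN → RUN → COOL → RECV  → end RECV, rejected
w2: TRAP → COOL → TRAP → COOL → RUN → COOL → RUN → RUN → TRAP → COOL  → end COOL, rejected
w3: TRAP → COOL → TRAP → RUN → TRAP → COOL → RECV → RUN → COOL → RUN → RUN  → end RUN, accepted

w3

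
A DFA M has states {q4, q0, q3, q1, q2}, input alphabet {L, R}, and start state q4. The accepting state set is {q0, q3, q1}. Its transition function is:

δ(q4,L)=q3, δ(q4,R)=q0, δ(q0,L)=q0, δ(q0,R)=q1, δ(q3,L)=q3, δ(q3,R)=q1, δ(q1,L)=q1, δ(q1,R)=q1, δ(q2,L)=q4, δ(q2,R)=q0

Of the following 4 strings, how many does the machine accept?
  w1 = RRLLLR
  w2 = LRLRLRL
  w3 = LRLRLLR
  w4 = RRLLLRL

4

w1: Trace: q4 -R-> q0 -R-> q1 -L-> q1 -L-> q1 -L-> q1 -R-> q1  → end q1, accepted
w2: Trace: q4 -L-> q3 -R-> q1 -L-> q1 -R-> q1 -L-> q1 -R-> q1 -L-> q1  → end q1, accepted
w3: Trace: q4 -L-> q3 -R-> q1 -L-> q1 -R-> q1 -L-> q1 -L-> q1 -R-> q1  → end q1, accepted
w4: Trace: q4 -R-> q0 -R-> q1 -L-> q1 -L-> q1 -L-> q1 -R-> q1 -L-> q1  → end q1, accepted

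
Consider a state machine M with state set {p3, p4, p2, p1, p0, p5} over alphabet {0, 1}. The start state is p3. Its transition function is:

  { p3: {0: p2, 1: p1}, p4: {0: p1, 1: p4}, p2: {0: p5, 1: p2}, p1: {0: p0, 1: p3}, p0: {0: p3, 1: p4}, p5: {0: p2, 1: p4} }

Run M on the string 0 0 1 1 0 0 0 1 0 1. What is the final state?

Trace: p3 -0-> p2 -0-> p5 -1-> p4 -1-> p4 -0-> p1 -0-> p0 -0-> p3 -1-> p1 -0-> p0 -1-> p4

p4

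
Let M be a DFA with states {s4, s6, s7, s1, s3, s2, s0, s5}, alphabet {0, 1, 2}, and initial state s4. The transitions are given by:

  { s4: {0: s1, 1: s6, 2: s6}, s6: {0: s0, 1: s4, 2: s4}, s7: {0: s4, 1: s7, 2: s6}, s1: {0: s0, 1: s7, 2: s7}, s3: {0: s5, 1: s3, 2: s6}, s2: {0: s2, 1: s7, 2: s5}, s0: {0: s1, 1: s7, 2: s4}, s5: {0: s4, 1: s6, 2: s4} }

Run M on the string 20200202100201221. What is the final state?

start at s4
read '2': s4 → s6
read '0': s6 → s0
read '2': s0 → s4
read '0': s4 → s1
read '0': s1 → s0
read '2': s0 → s4
read '0': s4 → s1
read '2': s1 → s7
read '1': s7 → s7
read '0': s7 → s4
read '0': s4 → s1
read '2': s1 → s7
read '0': s7 → s4
read '1': s4 → s6
read '2': s6 → s4
read '2': s4 → s6
read '1': s6 → s4

s4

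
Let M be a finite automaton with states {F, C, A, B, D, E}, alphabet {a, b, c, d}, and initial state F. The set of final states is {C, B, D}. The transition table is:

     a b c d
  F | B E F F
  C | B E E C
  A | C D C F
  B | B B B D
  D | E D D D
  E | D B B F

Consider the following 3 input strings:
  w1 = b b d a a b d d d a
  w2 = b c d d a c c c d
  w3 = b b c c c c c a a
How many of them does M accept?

2

w1: Trace: F -b-> E -b-> B -d-> D -a-> E -a-> D -b-> D -d-> D -d-> D -d-> D -a-> E  → end E, rejected
w2: Trace: F -b-> E -c-> B -d-> D -d-> D -a-> E -c-> B -c-> B -c-> B -d-> D  → end D, accepted
w3: Trace: F -b-> E -b-> B -c-> B -c-> B -c-> B -c-> B -c-> B -a-> B -a-> B  → end B, accepted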